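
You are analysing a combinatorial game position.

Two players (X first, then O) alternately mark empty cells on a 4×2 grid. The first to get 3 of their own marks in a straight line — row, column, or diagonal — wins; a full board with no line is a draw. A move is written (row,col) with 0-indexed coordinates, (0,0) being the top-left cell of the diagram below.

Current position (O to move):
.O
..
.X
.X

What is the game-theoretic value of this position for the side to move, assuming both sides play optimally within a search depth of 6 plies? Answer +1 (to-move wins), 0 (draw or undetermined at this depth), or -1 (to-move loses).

ply 1, O at .O/../.X/.X | (0,0)=-1→OO/../.X/.X; (1,0)=-1→.O/O./.X/.X; (1,1)=+0→.O/.O/.X/.X*; (2,0)=-1→.O/../OX/.X; (3,0)=-1→.O/../.X/OX
ply 2, X at .O/.O/.X/.X | (0,0)=+0→XO/.O/.X/.X*; (1,0)=+0→.O/XO/.X/.X; (2,0)=+0→.O/.O/XX/.X; (3,0)=+0→.O/.O/.X/XX
ply 3, O at XO/.O/.X/.X | (1,0)=+0→XO/OO/.X/.X*; (2,0)=+0→XO/.O/OX/.X; (3,0)=+0→XO/.O/.X/OX
ply 4, X at XO/OO/.X/.X | (2,0)=+0→XO/OO/XX/.X*; (3,0)=+0→XO/OO/.X/XX
ply 5, O at XO/OO/XX/.X | (3,0)=+0→XO/OO/XX/OX*
ply 6: XO/OO/XX/OX is terminal +0 (X); from .O/../.X/.X depth 6

value(.O/../.X/.X, O) = 0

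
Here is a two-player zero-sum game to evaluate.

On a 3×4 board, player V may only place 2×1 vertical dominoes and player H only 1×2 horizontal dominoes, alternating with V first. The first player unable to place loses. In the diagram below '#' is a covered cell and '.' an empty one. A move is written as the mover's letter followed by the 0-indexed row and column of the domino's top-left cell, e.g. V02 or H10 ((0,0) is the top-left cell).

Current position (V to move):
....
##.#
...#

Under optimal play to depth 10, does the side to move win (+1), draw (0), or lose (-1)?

value(..../##.#/...#, V) = -1

[..../##.#/...#] V move#1: V02:-1/..#./####/...#*, V12:-1/..../####/..##
[..#./####/...#] H move#2: H00:+1/###./####/...#*, H20:+1/..#./####/##.#, H21:+1/..#./####/.###
[###./####/...#] end (terminal -1, V#3); searched ..../##.#/...# to 10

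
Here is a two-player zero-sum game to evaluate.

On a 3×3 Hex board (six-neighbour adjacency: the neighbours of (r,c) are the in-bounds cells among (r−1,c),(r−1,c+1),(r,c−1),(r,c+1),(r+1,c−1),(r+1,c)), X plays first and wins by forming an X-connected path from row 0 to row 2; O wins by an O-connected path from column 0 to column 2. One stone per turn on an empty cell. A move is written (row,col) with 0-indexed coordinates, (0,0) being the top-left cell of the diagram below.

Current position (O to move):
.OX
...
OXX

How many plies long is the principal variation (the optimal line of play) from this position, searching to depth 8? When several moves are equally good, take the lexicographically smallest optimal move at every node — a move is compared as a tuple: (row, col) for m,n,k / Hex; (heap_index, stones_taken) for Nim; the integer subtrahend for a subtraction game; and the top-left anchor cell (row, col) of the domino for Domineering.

p1 O@[.OX/.../OXX]: (0,0)[OOX/.../OXX]-1* (1,0)[.OX/O../OXX]-1 (1,1)[.OX/.O./OXX]-1 (1,2)[.OX/..O/OXX]-1
p2 X@[OOX/.../OXX]: (1,0)[OOX/X../OXX]+1* (1,1)[OOX/.X./OXX]+1 (1,2)[OOX/..X/OXX]+1
p3 O@[OOX/X../OXX]: (1,1)[OOX/XO./OXX]-1* (1,2)[OOX/X.O/OXX]-1
p4 X@[OOX/XO./OXX]: (1,2)[OOX/XOX/OXX]+1*
p5 O@[OOX/XOX/OXX] terminal -1; root [.OX/.../OXX] d8

PV length from [.OX/.../OXX]: 4 plies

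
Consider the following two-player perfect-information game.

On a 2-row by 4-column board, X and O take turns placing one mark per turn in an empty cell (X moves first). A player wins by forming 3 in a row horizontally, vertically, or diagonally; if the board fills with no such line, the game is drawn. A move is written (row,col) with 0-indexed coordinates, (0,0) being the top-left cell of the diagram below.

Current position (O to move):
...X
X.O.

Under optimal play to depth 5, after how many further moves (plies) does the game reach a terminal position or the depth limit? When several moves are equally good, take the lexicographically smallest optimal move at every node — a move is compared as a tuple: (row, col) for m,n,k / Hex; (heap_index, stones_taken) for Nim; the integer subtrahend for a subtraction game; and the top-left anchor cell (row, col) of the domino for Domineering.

PV length from [...X/X.O.]: 5 plies

p1 O@[...X/X.O.]: (0,0)[O..X/X.O.]+0* (0,1)[.O.X/X.O.]+0 (0,2)[..OX/X.O.]+0 (1,1)[...X/XOO.]+0 (1,3)[...X/X.OO]+0
p2 X@[O..X/X.O.]: (0,1)[OX.X/X.O.]+0* (0,2)[O.XX/X.O.]+0 (1,1)[O..X/XXO.]+0 (1,3)[O..X/X.OX]+0
p3 O@[OX.X/X.O.]: (0,2)[OXOX/X.O.]+0* (1,1)[OX.X/XOO.]-1 (1,3)[OX.X/X.OO]-1
p4 X@[OXOX/X.O.]: (1,1)[OXOX/XXO.]+0* (1,3)[OXOX/X.OX]+0
p5 O@[OXOX/XXO.]: (1,3)[OXOX/XXOO]+0*
p6 X@[OXOX/XXOO] terminal +0; root [...X/X.O.] d5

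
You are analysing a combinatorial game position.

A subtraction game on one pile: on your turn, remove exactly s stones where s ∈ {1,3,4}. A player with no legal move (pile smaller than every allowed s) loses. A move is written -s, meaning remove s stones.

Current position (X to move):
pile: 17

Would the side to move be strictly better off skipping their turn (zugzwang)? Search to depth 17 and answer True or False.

zugzwang(17, X) = False

p1 X@[17]: -1[16]+1* -3[14]+1 -4[13]-1
p2 O@[16]: -1[15]-1* -3[13]-1 -4[12]-1
p3 X@[15]: -1[14]+1* -3[12]-1 -4[11]-1
p4 O@[14]: -1[13]-1* -3[11]-1 -4[10]-1
p5 X@[13]: -1[12]-1 -3[10]-1 -4[9]+1*
p6 O@[9]: -1[8]-1* -3[6]-1 -4[5]-1
p7 X@[8]: -1[7]+1* -3[5]-1 -4[4]-1
p8 O@[7]: -1[6]-1* -3[4]-1 -4[3]-1
p9 X@[6]: -1[5]-1 -3[3]-1 -4[2]+1*
p10 O@[2]: -1[1]-1*
p11 X@[1]: -1[0]+1*
p12 O@[0] terminal -1; root [17] d17
suppose X passes — search the same position with O to move:
pass> p1 O@[17]: -1[16]+1* -3[14]+1 -4[13]-1
pass> p2 X@[16]: -1[15]-1* -3[13]-1 -4[12]-1
pass> p3 O@[15]: -1[14]+1* -3[12]-1 -4[11]-1
pass> p4 X@[14]: -1[13]-1* -3[11]-1 -4[10]-1
pass> p5 O@[13]: -1[12]-1 -3[10]-1 -4[9]+1*
pass> p6 X@[9]: -1[8]-1* -3[6]-1 -4[5]-1
pass> p7 O@[8]: -1[7]+1* -3[5]-1 -4[4]-1
pass> p8 X@[7]: -1[6]-1* -3[4]-1 -4[3]-1
pass> p9 O@[6]: -1[5]-1 -3[3]-1 -4[2]+1*
pass> p10 X@[2]: -1[1]-1*
pass> p11 O@[1]: -1[0]+1*
pass> p12 X@[0] terminal -1; root [17] d17
for X: play +1, pass -1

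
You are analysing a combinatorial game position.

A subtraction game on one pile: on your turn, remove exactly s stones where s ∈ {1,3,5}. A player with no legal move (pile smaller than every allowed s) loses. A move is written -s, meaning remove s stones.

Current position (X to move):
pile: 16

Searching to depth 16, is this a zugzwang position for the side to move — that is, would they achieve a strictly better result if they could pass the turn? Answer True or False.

ply 1, X at 16 | -1=-1→15*; -3=-1→13; -5=-1→11
ply 2, O at 15 | -1=+1→14*; -3=+1→12; -5=+1→10
ply 3, X at 14 | -1=-1→13*; -3=-1→11; -5=-1→9
ply 4, O at 13 | -1=+1→12*; -3=+1→10; -5=+1→8
ply 5, X at 12 | -1=-1→11*; -3=-1→9; -5=-1→7
ply 6, O at 11 | -1=+1→10*; -3=+1→8; -5=+1→6
ply 7, X at 10 | -1=-1→9*; -3=-1→7; -5=-1→5
ply 8, O at 9 | -1=+1→8*; -3=+1→6; -5=+1→4
ply 9, X at 8 | -1=-1→7*; -3=-1→5; -5=-1→3
ply 10, O at 7 | -1=+1→6*; -3=+1→4; -5=+1→2
ply 11, X at 6 | -1=-1→5*; -3=-1→3; -5=-1→1
ply 12, O at 5 | -1=+1→4*; -3=+1→2; -5=+1→0
ply 13, X at 4 | -1=-1→3*; -3=-1→1
ply 14, O at 3 | -1=+1→2*; -3=+1→0
ply 15, X at 2 | -1=-1→1*
ply 16, O at 1 | -1=+1→0*
ply 17: 0 is terminal -1 (X); from 16 depth 16
pass branch (O moves first from the same position):
  | ply 1, O at 16 | -1=-1→15*; -3=-1→13; -5=-1→11
  | ply 2, X at 15 | -1=+1→14*; -3=+1→12; -5=+1→10
  | ply 3, O at 14 | -1=-1→13*; -3=-1→11; -5=-1→9
  | ply 4, X at 13 | -1=+1→12*; -3=+1→10; -5=+1→8
  | ply 5, O at 12 | -1=-1→11*; -3=-1→9; -5=-1→7
  | ply 6, X at 11 | -1=+1→10*; -3=+1→8; -5=+1→6
  | ply 7, O at 10 | -1=-1→9*; -3=-1→7; -5=-1→5
  | ply 8, X at 9 | -1=+1→8*; -3=+1→6; -5=+1→4
  | ply 9, O at 8 | -1=-1→7*; -3=-1→5; -5=-1→3
  | ply 10, X at 7 | -1=+1→6*; -3=+1→4; -5=+1→2
  | ply 11, O at 6 | -1=-1→5*; -3=-1→3; -5=-1→1
  | ply 12, X at 5 | -1=+1→4*; -3=+1→2; -5=+1→0
  | ply 13, O at 4 | -1=-1→3*; -3=-1→1
  | ply 14, X at 3 | -1=+1→2*; -3=+1→0
  | ply 15, O at 2 | -1=-1→1*
  | ply 16, X at 1 | -1=+1→0*
  | ply 17: 0 is terminal -1 (O); from 16 depth 16
X moving scores -1; X passing scores +1

zugzwang(16, X) = True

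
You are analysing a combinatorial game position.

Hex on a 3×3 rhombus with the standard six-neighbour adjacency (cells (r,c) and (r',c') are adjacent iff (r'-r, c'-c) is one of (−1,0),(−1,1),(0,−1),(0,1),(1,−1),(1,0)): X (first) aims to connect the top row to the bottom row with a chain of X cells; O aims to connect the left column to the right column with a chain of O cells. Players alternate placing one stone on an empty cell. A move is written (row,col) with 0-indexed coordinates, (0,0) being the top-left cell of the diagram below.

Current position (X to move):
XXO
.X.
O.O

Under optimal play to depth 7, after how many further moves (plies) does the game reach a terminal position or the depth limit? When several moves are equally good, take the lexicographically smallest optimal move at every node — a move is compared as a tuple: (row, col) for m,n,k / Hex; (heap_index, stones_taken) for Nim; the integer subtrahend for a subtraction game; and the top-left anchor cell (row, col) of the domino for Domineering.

[XXO/.X./O.O] X move#1: (1,0):-1/XXO/XX./O.O, (1,2):-1/XXO/.XX/O.O, (2,1):+1/XXO/.X./OXO*
[XXO/.X./OXO] end (terminal -1, O#2); searched XXO/.X./O.O to 7

PV length from [XXO/.X./O.O]: 1 ply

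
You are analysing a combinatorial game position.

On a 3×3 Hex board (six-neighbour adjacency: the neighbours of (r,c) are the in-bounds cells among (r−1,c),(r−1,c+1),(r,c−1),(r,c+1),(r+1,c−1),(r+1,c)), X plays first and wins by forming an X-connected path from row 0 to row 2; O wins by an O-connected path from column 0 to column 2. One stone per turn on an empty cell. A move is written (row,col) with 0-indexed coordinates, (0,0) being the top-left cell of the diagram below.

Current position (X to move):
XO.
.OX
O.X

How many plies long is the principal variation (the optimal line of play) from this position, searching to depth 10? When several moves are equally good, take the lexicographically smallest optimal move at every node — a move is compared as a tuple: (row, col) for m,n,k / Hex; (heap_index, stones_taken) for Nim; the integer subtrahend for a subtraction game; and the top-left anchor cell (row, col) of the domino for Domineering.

PV length from [XO./.OX/O.X]: 1 ply

p1 X@[XO./.OX/O.X]: (0,2)[XOX/.OX/O.X]+1* (1,0)[XO./XOX/O.X]-1 (2,1)[XO./.OX/OXX]-1
p2 O@[XOX/.OX/O.X] terminal -1; root [XO./.OX/O.X] d10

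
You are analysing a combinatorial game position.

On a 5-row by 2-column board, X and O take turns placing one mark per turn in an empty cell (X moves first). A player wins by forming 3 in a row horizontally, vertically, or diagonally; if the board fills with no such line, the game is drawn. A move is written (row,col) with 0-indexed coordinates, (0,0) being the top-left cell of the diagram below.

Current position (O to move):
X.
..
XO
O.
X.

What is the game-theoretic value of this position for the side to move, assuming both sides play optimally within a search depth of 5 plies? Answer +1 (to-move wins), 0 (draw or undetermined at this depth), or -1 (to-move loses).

ply 1, O at X./../XO/O./X. | (0,1)=-1→XO/../XO/O./X.; (1,0)=+0→X./O./XO/O./X.*; (1,1)=-1→X./.O/XO/O./X.; (3,1)=-1→X./../XO/OO/X.; (4,1)=-1→X./../XO/O./XO
ply 2, X at X./O./XO/O./X. | (0,1)=-1→XX/O./XO/O./X.; (1,1)=+0→X./OX/XO/O./X.*; (3,1)=+0→X./O./XO/OX/X.; (4,1)=-1→X./O./XO/O./XX
ply 3, O at X./OX/XO/O./X. | (0,1)=+0→XO/OX/XO/O./X.*; (3,1)=+0→X./OX/XO/OO/X.; (4,1)=+0→X./OX/XO/O./XO
ply 4, X at XO/OX/XO/O./X. | (3,1)=+0→XO/OX/XO/OX/X.*; (4,1)=+0→XO/OX/XO/O./XX
ply 5, O at XO/OX/XO/OX/X. | (4,1)=+0→XO/OX/XO/OX/XO*
ply 6: XO/OX/XO/OX/XO is terminal +0 (X); from X./../XO/O./X. depth 5

value(X./../XO/O./X., O) = 0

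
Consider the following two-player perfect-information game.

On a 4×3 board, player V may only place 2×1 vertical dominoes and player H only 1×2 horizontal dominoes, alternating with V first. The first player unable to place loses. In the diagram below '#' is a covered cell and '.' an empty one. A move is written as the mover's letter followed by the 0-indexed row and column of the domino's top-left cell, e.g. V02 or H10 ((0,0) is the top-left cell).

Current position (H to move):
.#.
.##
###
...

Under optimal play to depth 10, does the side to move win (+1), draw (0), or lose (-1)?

value(.#./.##/###/..., H) = -1

p1 H@[.#./.##/###/...]: H30[.#./.##/###/##.]-1* H31[.#./.##/###/.##]-1
p2 V@[.#./.##/###/##.]: V00[##./###/###/##.]+1*
p3 H@[##./###/###/##.] terminal -1; root [.#./.##/###/...] d10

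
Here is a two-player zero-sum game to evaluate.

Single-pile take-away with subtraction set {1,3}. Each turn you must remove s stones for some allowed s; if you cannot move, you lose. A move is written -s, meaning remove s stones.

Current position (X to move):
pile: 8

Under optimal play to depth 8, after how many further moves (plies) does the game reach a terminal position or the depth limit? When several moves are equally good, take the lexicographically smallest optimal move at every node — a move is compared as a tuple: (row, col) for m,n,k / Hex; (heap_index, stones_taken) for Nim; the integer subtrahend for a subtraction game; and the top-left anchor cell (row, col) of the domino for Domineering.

ply 1, X at 8 | -1=-1→7*; -3=-1→5
ply 2, O at 7 | -1=+1→6*; -3=+1→4
ply 3, X at 6 | -1=-1→5*; -3=-1→3
ply 4, O at 5 | -1=+1→4*; -3=+1→2
ply 5, X at 4 | -1=-1→3*; -3=-1→1
ply 6, O at 3 | -1=+1→2*; -3=+1→0
ply 7, X at 2 | -1=-1→1*
ply 8, O at 1 | -1=+1→0*
ply 9: 0 is terminal -1 (X); from 8 depth 8

PV length from [8]: 8 plies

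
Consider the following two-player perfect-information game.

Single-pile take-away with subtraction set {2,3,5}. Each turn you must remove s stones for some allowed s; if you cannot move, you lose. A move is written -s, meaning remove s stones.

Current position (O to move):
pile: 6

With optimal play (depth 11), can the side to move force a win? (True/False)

ply 1, O at 6 | -2=-1→4; -3=-1→3; -5=+1→1*
ply 2: 1 is terminal -1 (X); from 6 depth 11

O winning at [6]: True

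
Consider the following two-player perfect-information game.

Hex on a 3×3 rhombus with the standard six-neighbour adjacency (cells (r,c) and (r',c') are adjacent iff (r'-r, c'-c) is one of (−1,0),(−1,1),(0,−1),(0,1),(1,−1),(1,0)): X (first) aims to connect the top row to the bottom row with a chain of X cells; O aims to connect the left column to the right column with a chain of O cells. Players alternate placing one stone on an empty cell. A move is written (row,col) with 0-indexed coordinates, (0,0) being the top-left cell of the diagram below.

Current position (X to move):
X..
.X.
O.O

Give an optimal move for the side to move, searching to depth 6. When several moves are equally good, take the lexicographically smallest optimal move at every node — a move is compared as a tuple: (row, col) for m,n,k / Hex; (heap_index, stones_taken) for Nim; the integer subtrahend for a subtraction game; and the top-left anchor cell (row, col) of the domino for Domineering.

[X../.X./O.O] X move#1: (0,1):-1/XX./.X./O.O, (0,2):-1/X.X/.X./O.O, (1,0):-1/X../XX./O.O, (1,2):-1/X../.XX/O.O, (2,1):+1/X../.X./OXO*
[X../.X./OXO] O move#2: (0,1):-1/XO./.X./OXO*, (0,2):-1/X.O/.X./OXO, (1,0):-1/X../OX./OXO, (1,2):-1/X../.XO/OXO
[XO./.X./OXO] X move#3: (0,2):+1/XOX/.X./OXO*, (1,0):+1/XO./XX./OXO, (1,2):+1/XO./.XX/OXO
[XOX/.X./OXO] end (terminal -1, O#4); searched X../.X./O.O to 6

X's best at [X../.X./O.O]: (2,1)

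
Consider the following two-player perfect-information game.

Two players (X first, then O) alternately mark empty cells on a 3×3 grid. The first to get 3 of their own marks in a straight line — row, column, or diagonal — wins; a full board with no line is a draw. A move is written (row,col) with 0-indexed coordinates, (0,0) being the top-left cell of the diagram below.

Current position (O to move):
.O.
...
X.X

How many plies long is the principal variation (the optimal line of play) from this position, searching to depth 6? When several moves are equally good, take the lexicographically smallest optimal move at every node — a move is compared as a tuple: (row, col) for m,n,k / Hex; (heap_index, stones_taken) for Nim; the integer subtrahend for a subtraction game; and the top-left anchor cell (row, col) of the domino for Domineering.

PV length from [.O./.../X.X]: 4 plies

[.O./.../X.X] O move#1: (0,0):-1/OO./.../X.X*, (0,2):-1/.OO/.../X.X, (1,0):-1/.O./O../X.X, (1,1):-1/.O./.O./X.X, (1,2):-1/.O./..O/X.X, (2,1):-1/.O./.../XOX
[OO./.../X.X] X move#2: (0,2):+1/OOX/.../X.X*, (1,0):-1/OO./X../X.X, (1,1):-1/OO./.X./X.X, (1,2):-1/OO./..X/X.X, (2,1):+1/OO./.../XXX
[OOX/.../X.X] O move#3: (1,0):-1/OOX/O../X.X*, (1,1):-1/OOX/.O./X.X, (1,2):-1/OOX/..O/X.X, (2,1):-1/OOX/.../XOX
[OOX/O../X.X] X move#4: (1,1):+1/OOX/OX./X.X*, (1,2):+1/OOX/O.X/X.X, (2,1):+1/OOX/O../XXX
[OOX/OX./X.X] end (terminal -1, O#5); searched .O./.../X.X to 6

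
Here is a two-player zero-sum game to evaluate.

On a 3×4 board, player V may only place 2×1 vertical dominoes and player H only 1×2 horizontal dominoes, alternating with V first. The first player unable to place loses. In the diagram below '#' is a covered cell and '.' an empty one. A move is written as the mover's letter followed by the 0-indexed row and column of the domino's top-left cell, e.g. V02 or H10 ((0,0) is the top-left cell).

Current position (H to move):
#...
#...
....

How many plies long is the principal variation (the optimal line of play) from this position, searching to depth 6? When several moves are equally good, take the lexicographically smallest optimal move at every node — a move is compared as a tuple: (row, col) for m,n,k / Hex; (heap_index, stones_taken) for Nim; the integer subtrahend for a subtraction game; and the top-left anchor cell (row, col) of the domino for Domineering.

PV length from [#.../#.../....]: 3 plies

[#.../#.../....] H move#1: H01:-1/###./#.../...., H02:-1/#.##/#.../...., H11:+1/#.../###./....*, H12:+1/#.../#.##/...., H20:-1/#.../#.../##.., H21:-1/#.../#.../.##., H22:-1/#.../#.../..##
[#.../###./....] V move#2: V03:-1/#..#/####/....*, V13:-1/#.../####/...#
[#..#/####/....] H move#3: H01:+1/####/####/....*, H20:+1/#..#/####/##.., H21:+1/#..#/####/.##., H22:+1/#..#/####/..##
[####/####/....] end (terminal -1, V#4); searched #.../#.../.... to 6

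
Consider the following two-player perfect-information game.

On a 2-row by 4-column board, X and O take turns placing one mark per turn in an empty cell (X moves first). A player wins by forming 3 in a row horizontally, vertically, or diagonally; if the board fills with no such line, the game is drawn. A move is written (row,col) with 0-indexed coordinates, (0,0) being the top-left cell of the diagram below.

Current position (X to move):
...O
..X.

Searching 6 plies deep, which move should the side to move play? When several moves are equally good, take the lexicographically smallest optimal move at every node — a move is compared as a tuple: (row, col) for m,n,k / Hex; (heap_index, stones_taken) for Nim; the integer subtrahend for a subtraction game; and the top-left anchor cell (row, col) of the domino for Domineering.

X's best at [...O/..X.]: (1,1)

[...O/..X.] X move#1: (0,0):+0/X..O/..X., (0,1):+0/.X.O/..X., (0,2):+0/..XO/..X., (1,0):+0/...O/X.X., (1,1):+1/...O/.XX.*, (1,3):+0/...O/..XX
[...O/.XX.] O move#2: (0,0):-1/O..O/.XX.*, (0,1):-1/.O.O/.XX., (0,2):-1/..OO/.XX., (1,0):-1/...O/OXX., (1,3):-1/...O/.XXO
[O..O/.XX.] X move#3: (0,1):+1/OX.O/.XX.*, (0,2):+1/O.XO/.XX., (1,0):+1/O..O/XXX., (1,3):+1/O..O/.XXX
[OX.O/.XX.] O move#4: (0,2):-1/OXOO/.XX.*, (1,0):-1/OX.O/OXX., (1,3):-1/OX.O/.XXO
[OXOO/.XX.] X move#5: (1,0):+1/OXOO/XXX.*, (1,3):+1/OXOO/.XXX
[OXOO/XXX.] end (terminal -1, O#6); searched ...O/..X. to 6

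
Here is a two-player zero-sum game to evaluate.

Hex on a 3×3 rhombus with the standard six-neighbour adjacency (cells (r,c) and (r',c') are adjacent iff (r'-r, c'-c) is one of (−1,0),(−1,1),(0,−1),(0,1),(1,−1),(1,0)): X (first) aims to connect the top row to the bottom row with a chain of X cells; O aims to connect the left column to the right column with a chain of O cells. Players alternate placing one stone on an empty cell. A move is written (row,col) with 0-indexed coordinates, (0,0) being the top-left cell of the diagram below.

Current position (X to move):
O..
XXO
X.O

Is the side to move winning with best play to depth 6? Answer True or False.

p1 X@[O../XXO/X.O]: (0,1)[OX./XXO/X.O]+1* (0,2)[O.X/XXO/X.O]+1 (2,1)[O../XXO/XXO]+1
p2 O@[OX./XXO/X.O] terminal -1; root [O../XXO/X.O] d6

X winning at [O../XXO/X.O]: True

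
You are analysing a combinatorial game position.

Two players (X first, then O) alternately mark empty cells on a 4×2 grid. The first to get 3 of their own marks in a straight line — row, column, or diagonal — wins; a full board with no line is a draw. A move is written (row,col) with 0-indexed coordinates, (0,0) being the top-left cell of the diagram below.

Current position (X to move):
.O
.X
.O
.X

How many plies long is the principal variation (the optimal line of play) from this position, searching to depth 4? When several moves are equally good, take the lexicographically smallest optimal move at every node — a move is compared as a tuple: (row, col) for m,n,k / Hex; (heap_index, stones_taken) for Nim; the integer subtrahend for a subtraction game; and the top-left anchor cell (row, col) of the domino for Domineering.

PV length from [.O/.X/.O/.X]: 4 plies

p1 X@[.O/.X/.O/.X]: (0,0)[XO/.X/.O/.X]+0* (1,0)[.O/XX/.O/.X]+0 (2,0)[.O/.X/XO/.X]+0 (3,0)[.O/.X/.O/XX]+0
p2 O@[XO/.X/.O/.X]: (1,0)[XO/OX/.O/.X]+0* (2,0)[XO/.X/OO/.X]+0 (3,0)[XO/.X/.O/OX]+0
p3 X@[XO/OX/.O/.X]: (2,0)[XO/OX/XO/.X]+0* (3,0)[XO/OX/.O/XX]+0
p4 O@[XO/OX/XO/.X]: (3,0)[XO/OX/XO/OX]+0*
p5 X@[XO/OX/XO/OX] terminal +0; root [.O/.X/.O/.X] d4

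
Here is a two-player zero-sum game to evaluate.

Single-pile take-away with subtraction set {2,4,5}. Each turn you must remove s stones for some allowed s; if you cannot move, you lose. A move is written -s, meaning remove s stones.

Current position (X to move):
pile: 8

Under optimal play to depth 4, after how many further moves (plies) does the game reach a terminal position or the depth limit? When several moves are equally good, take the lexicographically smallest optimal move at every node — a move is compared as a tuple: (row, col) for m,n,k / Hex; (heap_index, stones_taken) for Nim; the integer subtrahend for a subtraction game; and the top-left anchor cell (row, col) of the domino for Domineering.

PV length from [8]: 2 plies

[8] X move#1: -2:-1/6*, -4:-1/4, -5:-1/3
[6] O move#2: -2:-1/4, -4:-1/2, -5:+1/1*
[1] end (terminal -1, X#3); searched 8 to 4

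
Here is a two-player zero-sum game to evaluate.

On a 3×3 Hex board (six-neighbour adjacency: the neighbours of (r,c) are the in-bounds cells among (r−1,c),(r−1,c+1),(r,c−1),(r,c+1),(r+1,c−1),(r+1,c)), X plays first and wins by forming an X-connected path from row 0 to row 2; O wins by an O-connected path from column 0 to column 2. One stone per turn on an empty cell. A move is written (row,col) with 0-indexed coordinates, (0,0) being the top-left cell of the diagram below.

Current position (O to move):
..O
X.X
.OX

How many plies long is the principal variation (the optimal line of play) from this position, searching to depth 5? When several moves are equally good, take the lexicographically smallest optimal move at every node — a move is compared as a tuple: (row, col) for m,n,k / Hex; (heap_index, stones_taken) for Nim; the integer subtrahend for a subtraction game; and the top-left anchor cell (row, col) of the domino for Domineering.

ply 1, O at ..O/X.X/.OX | (0,0)=-1→O.O/X.X/.OX*; (0,1)=-1→.OO/X.X/.OX; (1,1)=-1→..O/XOX/.OX; (2,0)=-1→..O/X.X/OOX
ply 2, X at O.O/X.X/.OX | (0,1)=+1→OXO/X.X/.OX*; (1,1)=-1→O.O/XXX/.OX; (2,0)=-1→O.O/X.X/XOX
ply 3, O at OXO/X.X/.OX | (1,1)=-1→OXO/XOX/.OX*; (2,0)=-1→OXO/X.X/OOX
ply 4, X at OXO/XOX/.OX | (2,0)=+1→OXO/XOX/XOX*
ply 5: OXO/XOX/XOX is terminal -1 (O); from ..O/X.X/.OX depth 5

PV length from [..O/X.X/.OX]: 4 plies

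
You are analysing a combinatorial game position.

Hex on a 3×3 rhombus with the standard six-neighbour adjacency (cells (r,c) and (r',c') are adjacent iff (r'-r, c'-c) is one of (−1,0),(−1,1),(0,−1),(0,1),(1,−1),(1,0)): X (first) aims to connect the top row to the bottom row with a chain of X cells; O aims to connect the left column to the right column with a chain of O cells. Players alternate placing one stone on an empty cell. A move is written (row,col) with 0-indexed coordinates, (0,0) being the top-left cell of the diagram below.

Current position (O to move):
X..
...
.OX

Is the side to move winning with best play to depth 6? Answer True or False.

O winning at [X../.../.OX]: True

p1 O@[X../.../.OX]: (0,1)[XO./.../.OX]-1 (0,2)[X.O/.../.OX]-1 (1,0)[X../O../.OX]-1 (1,1)[X../.O./.OX]+1* (1,2)[X../..O/.OX]-1 (2,0)[X../.../OOX]-1
p2 X@[X../.O./.OX]: (0,1)[XX./.O./.OX]-1* (0,2)[X.X/.O./.OX]-1 (1,0)[X../XO./.OX]-1 (1,2)[X../.OX/.OX]-1 (2,0)[X../.O./XOX]-1
p3 O@[XX./.O./.OX]: (0,2)[XXO/.O./.OX]+1* (1,0)[XX./OO./.OX]+1 (1,2)[XX./.OO/.OX]+1 (2,0)[XX./.O./OOX]+1
p4 X@[XXO/.O./.OX]: (1,0)[XXO/XO./.OX]-1* (1,2)[XXO/.OX/.OX]-1 (2,0)[XXO/.O./XOX]-1
p5 O@[XXO/XO./.OX]: (1,2)[XXO/XOO/.OX]-1 (2,0)[XXO/XO./OOX]+1*
p6 X@[XXO/XO./OOX] terminal -1; root [X../.../.OX] d6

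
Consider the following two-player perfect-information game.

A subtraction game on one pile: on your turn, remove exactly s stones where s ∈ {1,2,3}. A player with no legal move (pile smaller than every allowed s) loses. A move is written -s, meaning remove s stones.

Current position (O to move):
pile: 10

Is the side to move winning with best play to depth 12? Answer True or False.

O winning at [10]: True

[10] O move#1: -1:-1/9, -2:+1/8*, -3:-1/7
[8] X move#2: -1:-1/7*, -2:-1/6, -3:-1/5
[7] O move#3: -1:-1/6, -2:-1/5, -3:+1/4*
[4] X move#4: -1:-1/3*, -2:-1/2, -3:-1/1
[3] O move#5: -1:-1/2, -2:-1/1, -3:+1/0*
[0] end (terminal -1, X#6); searched 10 to 12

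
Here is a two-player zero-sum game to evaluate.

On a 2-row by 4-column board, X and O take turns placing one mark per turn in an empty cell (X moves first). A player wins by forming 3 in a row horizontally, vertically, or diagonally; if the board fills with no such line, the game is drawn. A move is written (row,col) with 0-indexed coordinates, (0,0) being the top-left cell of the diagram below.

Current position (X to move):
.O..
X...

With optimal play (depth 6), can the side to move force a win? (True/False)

ply 1, X at .O../X... | (0,0)=+0→XO../X...*; (0,2)=+0→.OX./X...; (0,3)=+0→.O.X/X...; (1,1)=+0→.O../XX..; (1,2)=+0→.O../X.X.; (1,3)=-1→.O../X..X
ply 2, O at XO../X... | (0,2)=+0→XOO./X...*; (0,3)=+0→XO.O/X...; (1,1)=+0→XO../XO..; (1,2)=+0→XO../X.O.; (1,3)=+0→XO../X..O
ply 3, X at XOO./X... | (0,3)=+0→XOOX/X...*; (1,1)=-1→XOO./XX..; (1,2)=-1→XOO./X.X.; (1,3)=-1→XOO./X..X
ply 4, O at XOOX/X... | (1,1)=+0→XOOX/XO..*; (1,2)=+0→XOOX/X.O.; (1,3)=+0→XOOX/X..O
ply 5, X at XOOX/XO.. | (1,2)=+0→XOOX/XOX.*; (1,3)=+0→XOOX/XO.X
ply 6, O at XOOX/XOX. | (1,3)=+0→XOOX/XOXO*
ply 7: XOOX/XOXO is terminal +0 (X); from .O../X... depth 6

X winning at [.O../X...]: False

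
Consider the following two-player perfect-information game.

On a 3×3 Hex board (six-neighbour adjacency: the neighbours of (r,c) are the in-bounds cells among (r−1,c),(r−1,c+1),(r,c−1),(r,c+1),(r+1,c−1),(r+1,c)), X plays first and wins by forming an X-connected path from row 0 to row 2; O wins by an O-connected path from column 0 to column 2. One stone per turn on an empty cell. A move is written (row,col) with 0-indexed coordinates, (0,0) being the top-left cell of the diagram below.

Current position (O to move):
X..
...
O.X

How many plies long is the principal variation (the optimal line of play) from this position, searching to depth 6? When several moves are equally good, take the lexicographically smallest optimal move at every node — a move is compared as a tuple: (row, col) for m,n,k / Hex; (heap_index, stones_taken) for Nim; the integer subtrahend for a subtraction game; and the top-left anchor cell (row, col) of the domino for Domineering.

PV length from [X../.../O.X]: 3 plies

p1 O@[X../.../O.X]: (0,1)[XO./.../O.X]-1 (0,2)[X.O/.../O.X]-1 (1,0)[X../O../O.X]-1 (1,1)[X../.O./O.X]+1* (1,2)[X../..O/O.X]+1 (2,1)[X../.../OOX]-1
p2 X@[X../.O./O.X]: (0,1)[XX./.O./O.X]-1* (0,2)[X.X/.O./O.X]-1 (1,0)[X../XO./O.X]-1 (1,2)[X../.OX/O.X]-1 (2,1)[X../.O./OXX]-1
p3 O@[XX./.O./O.X]: (0,2)[XXO/.O./O.X]+1* (1,0)[XX./OO./O.X]+1 (1,2)[XX./.OO/O.X]+1 (2,1)[XX./.O./OOX]+1
p4 X@[XXO/.O./O.X] terminal -1; root [X../.../O.X] d6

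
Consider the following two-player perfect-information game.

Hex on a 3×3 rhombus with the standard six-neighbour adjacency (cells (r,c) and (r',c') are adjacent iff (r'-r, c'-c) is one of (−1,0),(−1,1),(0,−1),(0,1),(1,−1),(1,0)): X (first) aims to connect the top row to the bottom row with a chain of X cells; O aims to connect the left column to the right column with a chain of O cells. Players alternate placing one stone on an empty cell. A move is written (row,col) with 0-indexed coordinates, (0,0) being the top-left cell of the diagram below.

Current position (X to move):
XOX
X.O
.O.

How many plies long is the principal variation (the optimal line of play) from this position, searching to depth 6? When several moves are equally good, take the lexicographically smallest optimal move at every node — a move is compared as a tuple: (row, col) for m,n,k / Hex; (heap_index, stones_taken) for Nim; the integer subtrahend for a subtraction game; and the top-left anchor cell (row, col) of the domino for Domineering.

PV length from [XOX/X.O/.O.]: 1 ply

p1 X@[XOX/X.O/.O.]: (1,1)[XOX/XXO/.O.]-1 (2,0)[XOX/X.O/XO.]+1* (2,2)[XOX/X.O/.OX]-1
p2 O@[XOX/X.O/XO.] terminal -1; root [XOX/X.O/.O.] d6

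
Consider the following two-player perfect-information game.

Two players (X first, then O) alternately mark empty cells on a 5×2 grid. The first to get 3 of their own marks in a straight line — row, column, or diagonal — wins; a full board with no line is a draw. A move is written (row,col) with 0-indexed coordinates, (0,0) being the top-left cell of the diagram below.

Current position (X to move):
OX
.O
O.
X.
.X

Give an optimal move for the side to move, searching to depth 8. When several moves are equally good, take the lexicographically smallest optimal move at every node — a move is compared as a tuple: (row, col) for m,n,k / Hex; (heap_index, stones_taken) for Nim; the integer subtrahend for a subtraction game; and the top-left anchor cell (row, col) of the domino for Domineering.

X's best at [OX/.O/O./X./.X]: (1,0)

p1 X@[OX/.O/O./X./.X]: (1,0)[OX/XO/O./X./.X]+0* (2,1)[OX/.O/OX/X./.X]-1 (3,1)[OX/.O/O./XX/.X]-1 (4,0)[OX/.O/O./X./XX]-1
p2 O@[OX/XO/O./X./.X]: (2,1)[OX/XO/OO/X./.X]+0* (3,1)[OX/XO/O./XO/.X]+0 (4,0)[OX/XO/O./X./OX]+0
p3 X@[OX/XO/OO/X./.X]: (3,1)[OX/XO/OO/XX/.X]+0* (4,0)[OX/XO/OO/X./XX]-1
p4 O@[OX/XO/OO/XX/.X]: (4,0)[OX/XO/OO/XX/OX]+0*
p5 X@[OX/XO/OO/XX/OX] terminal +0; root [OX/.O/O./X./.X] d8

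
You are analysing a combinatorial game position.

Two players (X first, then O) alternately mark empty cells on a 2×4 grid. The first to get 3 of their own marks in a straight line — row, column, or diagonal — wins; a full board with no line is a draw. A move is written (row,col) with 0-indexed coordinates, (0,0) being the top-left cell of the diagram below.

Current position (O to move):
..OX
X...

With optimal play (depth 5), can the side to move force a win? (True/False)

p1 O@[..OX/X...]: (0,0)[O.OX/X...]+0* (0,1)[.OOX/X...]+0 (1,1)[..OX/XO..]+0 (1,2)[..OX/X.O.]+0 (1,3)[..OX/X..O]+0
p2 X@[O.OX/X...]: (0,1)[OXOX/X...]+0* (1,1)[O.OX/XX..]-1 (1,2)[O.OX/X.X.]-1 (1,3)[O.OX/X..X]-1
p3 O@[OXOX/X...]: (1,1)[OXOX/XO..]+0* (1,2)[OXOX/X.O.]+0 (1,3)[OXOX/X..O]+0
p4 X@[OXOX/XO..]: (1,2)[OXOX/XOX.]+0* (1,3)[OXOX/XO.X]+0
p5 O@[OXOX/XOX.]: (1,3)[OXOX/XOXO]+0*
p6 X@[OXOX/XOXO] terminal +0; root [..OX/X...] d5

O winning at [..OX/X...]: False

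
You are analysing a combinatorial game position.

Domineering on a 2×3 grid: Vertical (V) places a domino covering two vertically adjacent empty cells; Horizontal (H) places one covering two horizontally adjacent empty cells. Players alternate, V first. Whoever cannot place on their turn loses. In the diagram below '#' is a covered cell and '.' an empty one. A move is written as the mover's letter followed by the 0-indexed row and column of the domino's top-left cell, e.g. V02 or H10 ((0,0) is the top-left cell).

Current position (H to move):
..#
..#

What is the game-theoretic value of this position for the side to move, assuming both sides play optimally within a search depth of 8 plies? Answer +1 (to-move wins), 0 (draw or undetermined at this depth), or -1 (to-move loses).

value(..#/..#, H) = +1

[..#/..#] H move#1: H00:+1/###/..#*, H10:+1/..#/###
[###/..#] end (terminal -1, V#2); searched ..#/..# to 8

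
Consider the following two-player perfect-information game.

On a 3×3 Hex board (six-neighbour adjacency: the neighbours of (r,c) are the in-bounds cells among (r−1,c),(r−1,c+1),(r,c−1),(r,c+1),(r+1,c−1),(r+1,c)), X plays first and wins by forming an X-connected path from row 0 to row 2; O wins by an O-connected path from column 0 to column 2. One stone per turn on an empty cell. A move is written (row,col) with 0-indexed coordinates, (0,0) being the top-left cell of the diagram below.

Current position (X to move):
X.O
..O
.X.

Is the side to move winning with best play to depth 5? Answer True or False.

X winning at [X.O/..O/.X.]: True

p1 X@[X.O/..O/.X.]: (0,1)[XXO/..O/.X.]-1 (1,0)[X.O/X.O/.X.]+1* (1,1)[X.O/.XO/.X.]+1 (2,0)[X.O/..O/XX.]-1 (2,2)[X.O/..O/.XX]-1
p2 O@[X.O/X.O/.X.]: (0,1)[XOO/X.O/.X.]-1* (1,1)[X.O/XOO/.X.]-1 (2,0)[X.O/X.O/OX.]-1 (2,2)[X.O/X.O/.XO]-1
p3 X@[XOO/X.O/.X.]: (1,1)[XOO/XXO/.X.]+1* (2,0)[XOO/X.O/XX.]+1 (2,2)[XOO/X.O/.XX]+1
p4 O@[XOO/XXO/.X.] terminal -1; root [X.O/..O/.X.] d5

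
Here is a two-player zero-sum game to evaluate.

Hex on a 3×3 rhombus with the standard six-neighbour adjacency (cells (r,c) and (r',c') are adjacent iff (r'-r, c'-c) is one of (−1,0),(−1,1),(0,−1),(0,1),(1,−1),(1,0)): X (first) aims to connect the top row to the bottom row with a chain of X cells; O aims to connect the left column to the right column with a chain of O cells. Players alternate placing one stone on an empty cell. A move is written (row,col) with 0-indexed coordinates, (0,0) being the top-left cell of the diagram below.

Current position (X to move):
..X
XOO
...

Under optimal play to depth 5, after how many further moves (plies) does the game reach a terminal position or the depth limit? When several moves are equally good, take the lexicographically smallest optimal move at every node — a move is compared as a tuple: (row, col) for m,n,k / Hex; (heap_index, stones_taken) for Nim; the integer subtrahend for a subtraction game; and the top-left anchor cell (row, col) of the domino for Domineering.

PV length from [..X/XOO/...]: 3 plies

ply 1, X at ..X/XOO/... | (0,0)=-1→X.X/XOO/...; (0,1)=-1→.XX/XOO/...; (2,0)=+1→..X/XOO/X..*; (2,1)=-1→..X/XOO/.X.; (2,2)=-1→..X/XOO/..X
ply 2, O at ..X/XOO/X.. | (0,0)=-1→O.X/XOO/X..*; (0,1)=-1→.OX/XOO/X..; (2,1)=-1→..X/XOO/XO.; (2,2)=-1→..X/XOO/X.O
ply 3, X at O.X/XOO/X.. | (0,1)=+1→OXX/XOO/X..*; (2,1)=-1→O.X/XOO/XX.; (2,2)=-1→O.X/XOO/X.X
ply 4: OXX/XOO/X.. is terminal -1 (O); from ..X/XOO/... depth 5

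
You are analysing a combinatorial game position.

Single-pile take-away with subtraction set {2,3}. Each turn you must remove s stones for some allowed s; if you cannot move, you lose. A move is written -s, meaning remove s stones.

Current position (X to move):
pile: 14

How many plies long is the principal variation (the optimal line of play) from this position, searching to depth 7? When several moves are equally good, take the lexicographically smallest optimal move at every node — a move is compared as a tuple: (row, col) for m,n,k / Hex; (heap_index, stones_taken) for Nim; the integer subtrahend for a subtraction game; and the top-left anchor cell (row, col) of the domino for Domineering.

PV length from [14]: 5 plies

p1 X@[14]: -2[12]-1 -3[11]+1*
p2 O@[11]: -2[9]-1* -3[8]-1
p3 X@[9]: -2[7]-1 -3[6]+1*
p4 O@[6]: -2[4]-1* -3[3]-1
p5 X@[4]: -2[2]-1 -3[1]+1*
p6 O@[1] terminal -1; root [14] d7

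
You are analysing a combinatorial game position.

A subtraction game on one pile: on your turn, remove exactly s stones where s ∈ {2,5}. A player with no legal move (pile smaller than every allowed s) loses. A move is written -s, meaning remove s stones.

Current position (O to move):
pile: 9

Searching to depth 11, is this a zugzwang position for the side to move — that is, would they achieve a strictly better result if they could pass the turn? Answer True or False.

p1 O@[9]: -2[7]+1* -5[4]+1
p2 X@[7]: -2[5]-1* -5[2]-1
p3 O@[5]: -2[3]-1 -5[0]+1*
p4 X@[0] terminal -1; root [9] d11
pass branch (X moves first from the same position):
  | p1 X@[9]: -2[7]+1* -5[4]+1
  | p2 O@[7]: -2[5]-1* -5[2]-1
  | p3 X@[5]: -2[3]-1 -5[0]+1*
  | p4 O@[0] terminal -1; root [9] d11
O moving scores +1; O passing scores -1

zugzwang(9, O) = False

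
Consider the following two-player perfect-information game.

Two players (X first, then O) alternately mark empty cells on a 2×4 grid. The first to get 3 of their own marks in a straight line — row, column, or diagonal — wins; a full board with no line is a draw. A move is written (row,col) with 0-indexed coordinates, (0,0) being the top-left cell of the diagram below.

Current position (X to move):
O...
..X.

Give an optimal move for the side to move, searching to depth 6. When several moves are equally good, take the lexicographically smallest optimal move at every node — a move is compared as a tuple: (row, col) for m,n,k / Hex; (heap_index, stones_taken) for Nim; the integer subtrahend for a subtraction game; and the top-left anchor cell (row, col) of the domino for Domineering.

X's best at [O.../..X.]: (1,1)

[O.../..X.] X move#1: (0,1):+0/OX../..X., (0,2):+0/O.X./..X., (0,3):+0/O..X/..X., (1,0):+0/O.../X.X., (1,1):+1/O.../.XX.*, (1,3):+0/O.../..XX
[O.../.XX.] O move#2: (0,1):-1/OO../.XX.*, (0,2):-1/O.O./.XX., (0,3):-1/O..O/.XX., (1,0):-1/O.../OXX., (1,3):-1/O.../.XXO
[OO../.XX.] X move#3: (0,2):+1/OOX./.XX.*, (0,3):-1/OO.X/.XX., (1,0):+1/OO../XXX., (1,3):+1/OO../.XXX
[OOX./.XX.] O move#4: (0,3):-1/OOXO/.XX.*, (1,0):-1/OOX./OXX., (1,3):-1/OOX./.XXO
[OOXO/.XX.] X move#5: (1,0):+1/OOXO/XXX.*, (1,3):+1/OOXO/.XXX
[OOXO/XXX.] end (terminal -1, O#6); searched O.../..X. to 6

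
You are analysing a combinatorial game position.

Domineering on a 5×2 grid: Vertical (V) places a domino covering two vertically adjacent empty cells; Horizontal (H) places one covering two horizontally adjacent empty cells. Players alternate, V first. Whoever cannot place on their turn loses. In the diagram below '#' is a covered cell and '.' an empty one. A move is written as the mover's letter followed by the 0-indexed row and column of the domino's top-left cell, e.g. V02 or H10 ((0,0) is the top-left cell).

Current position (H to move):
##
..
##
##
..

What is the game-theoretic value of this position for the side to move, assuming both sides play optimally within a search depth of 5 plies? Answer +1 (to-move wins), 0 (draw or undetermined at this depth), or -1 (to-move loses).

value(##/../##/##/.., H) = +1

ply 1, H at ##/../##/##/.. | H10=+1→##/##/##/##/..*; H40=+1→##/../##/##/##
ply 2: ##/##/##/##/.. is terminal -1 (V); from ##/../##/##/.. depth 5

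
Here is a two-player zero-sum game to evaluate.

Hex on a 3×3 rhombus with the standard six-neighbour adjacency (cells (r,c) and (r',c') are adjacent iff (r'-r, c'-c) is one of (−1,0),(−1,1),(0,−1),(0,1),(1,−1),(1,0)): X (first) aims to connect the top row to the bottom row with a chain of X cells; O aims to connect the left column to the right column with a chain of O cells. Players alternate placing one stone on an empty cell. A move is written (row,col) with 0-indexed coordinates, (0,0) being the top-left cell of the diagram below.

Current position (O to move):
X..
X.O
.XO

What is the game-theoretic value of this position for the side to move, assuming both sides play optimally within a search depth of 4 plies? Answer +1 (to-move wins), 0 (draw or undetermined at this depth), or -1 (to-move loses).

ply 1, O at X../X.O/.XO | (0,1)=-1→XO./X.O/.XO*; (0,2)=-1→X.O/X.O/.XO; (1,1)=-1→X../XOO/.XO; (2,0)=-1→X../X.O/OXO
ply 2, X at XO./X.O/.XO | (0,2)=+1→XOX/X.O/.XO*; (1,1)=+1→XO./XXO/.XO; (2,0)=+1→XO./X.O/XXO
ply 3, O at XOX/X.O/.XO | (1,1)=-1→XOX/XOO/.XO*; (2,0)=-1→XOX/X.O/OXO
ply 4, X at XOX/XOO/.XO | (2,0)=+1→XOX/XOO/XXO*
ply 5: XOX/XOO/XXO is terminal -1 (O); from X../X.O/.XO depth 4

value(X../X.O/.XO, O) = -1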